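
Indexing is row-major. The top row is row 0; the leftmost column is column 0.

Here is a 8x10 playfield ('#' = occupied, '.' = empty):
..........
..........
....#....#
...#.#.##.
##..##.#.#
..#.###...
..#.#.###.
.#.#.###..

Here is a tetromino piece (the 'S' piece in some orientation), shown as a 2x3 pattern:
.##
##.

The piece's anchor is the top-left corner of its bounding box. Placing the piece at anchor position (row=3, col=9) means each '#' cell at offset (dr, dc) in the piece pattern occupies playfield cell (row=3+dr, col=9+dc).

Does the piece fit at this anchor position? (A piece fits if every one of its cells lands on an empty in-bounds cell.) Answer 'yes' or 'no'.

Answer: no

Derivation:
Check each piece cell at anchor (3, 9):
  offset (0,1) -> (3,10): out of bounds -> FAIL
  offset (0,2) -> (3,11): out of bounds -> FAIL
  offset (1,0) -> (4,9): occupied ('#') -> FAIL
  offset (1,1) -> (4,10): out of bounds -> FAIL
All cells valid: no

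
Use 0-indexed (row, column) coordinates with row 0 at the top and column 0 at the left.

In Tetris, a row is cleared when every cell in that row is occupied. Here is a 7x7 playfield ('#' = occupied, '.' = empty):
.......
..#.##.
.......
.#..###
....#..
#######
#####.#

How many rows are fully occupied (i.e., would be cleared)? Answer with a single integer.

Answer: 1

Derivation:
Check each row:
  row 0: 7 empty cells -> not full
  row 1: 4 empty cells -> not full
  row 2: 7 empty cells -> not full
  row 3: 3 empty cells -> not full
  row 4: 6 empty cells -> not full
  row 5: 0 empty cells -> FULL (clear)
  row 6: 1 empty cell -> not full
Total rows cleared: 1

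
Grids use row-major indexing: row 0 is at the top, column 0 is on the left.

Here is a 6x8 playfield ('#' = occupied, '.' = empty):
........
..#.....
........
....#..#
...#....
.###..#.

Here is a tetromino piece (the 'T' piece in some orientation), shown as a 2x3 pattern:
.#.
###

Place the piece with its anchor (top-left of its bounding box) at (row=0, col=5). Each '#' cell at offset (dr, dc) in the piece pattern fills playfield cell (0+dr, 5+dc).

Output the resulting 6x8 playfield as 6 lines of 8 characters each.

Answer: ......#.
..#..###
........
....#..#
...#....
.###..#.

Derivation:
Fill (0+0,5+1) = (0,6)
Fill (0+1,5+0) = (1,5)
Fill (0+1,5+1) = (1,6)
Fill (0+1,5+2) = (1,7)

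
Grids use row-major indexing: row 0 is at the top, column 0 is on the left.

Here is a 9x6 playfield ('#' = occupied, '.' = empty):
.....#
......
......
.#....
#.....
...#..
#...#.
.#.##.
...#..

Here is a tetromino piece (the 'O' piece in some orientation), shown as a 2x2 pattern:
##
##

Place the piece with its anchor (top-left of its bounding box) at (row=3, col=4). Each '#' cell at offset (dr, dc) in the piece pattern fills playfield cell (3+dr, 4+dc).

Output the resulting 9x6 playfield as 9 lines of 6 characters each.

Answer: .....#
......
......
.#..##
#...##
...#..
#...#.
.#.##.
...#..

Derivation:
Fill (3+0,4+0) = (3,4)
Fill (3+0,4+1) = (3,5)
Fill (3+1,4+0) = (4,4)
Fill (3+1,4+1) = (4,5)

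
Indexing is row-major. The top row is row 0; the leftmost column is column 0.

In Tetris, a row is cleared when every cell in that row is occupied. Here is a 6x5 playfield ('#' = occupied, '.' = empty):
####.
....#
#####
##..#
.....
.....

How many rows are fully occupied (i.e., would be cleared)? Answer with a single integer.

Answer: 1

Derivation:
Check each row:
  row 0: 1 empty cell -> not full
  row 1: 4 empty cells -> not full
  row 2: 0 empty cells -> FULL (clear)
  row 3: 2 empty cells -> not full
  row 4: 5 empty cells -> not full
  row 5: 5 empty cells -> not full
Total rows cleared: 1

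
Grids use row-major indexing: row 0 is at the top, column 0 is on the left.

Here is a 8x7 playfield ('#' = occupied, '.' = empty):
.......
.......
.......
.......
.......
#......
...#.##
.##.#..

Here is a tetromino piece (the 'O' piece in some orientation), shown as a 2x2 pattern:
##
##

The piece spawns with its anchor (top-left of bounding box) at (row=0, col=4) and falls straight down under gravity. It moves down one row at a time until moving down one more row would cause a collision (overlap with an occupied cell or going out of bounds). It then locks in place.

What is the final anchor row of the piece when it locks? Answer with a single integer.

Spawn at (row=0, col=4). Try each row:
  row 0: fits
  row 1: fits
  row 2: fits
  row 3: fits
  row 4: fits
  row 5: blocked -> lock at row 4

Answer: 4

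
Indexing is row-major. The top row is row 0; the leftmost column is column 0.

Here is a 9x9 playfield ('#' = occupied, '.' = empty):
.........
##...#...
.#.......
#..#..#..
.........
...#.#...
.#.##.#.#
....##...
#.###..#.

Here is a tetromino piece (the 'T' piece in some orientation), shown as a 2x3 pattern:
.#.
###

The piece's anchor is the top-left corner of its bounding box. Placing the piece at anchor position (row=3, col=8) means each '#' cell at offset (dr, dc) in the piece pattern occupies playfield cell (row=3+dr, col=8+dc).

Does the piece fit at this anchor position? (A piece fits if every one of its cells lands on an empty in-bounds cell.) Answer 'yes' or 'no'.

Answer: no

Derivation:
Check each piece cell at anchor (3, 8):
  offset (0,1) -> (3,9): out of bounds -> FAIL
  offset (1,0) -> (4,8): empty -> OK
  offset (1,1) -> (4,9): out of bounds -> FAIL
  offset (1,2) -> (4,10): out of bounds -> FAIL
All cells valid: no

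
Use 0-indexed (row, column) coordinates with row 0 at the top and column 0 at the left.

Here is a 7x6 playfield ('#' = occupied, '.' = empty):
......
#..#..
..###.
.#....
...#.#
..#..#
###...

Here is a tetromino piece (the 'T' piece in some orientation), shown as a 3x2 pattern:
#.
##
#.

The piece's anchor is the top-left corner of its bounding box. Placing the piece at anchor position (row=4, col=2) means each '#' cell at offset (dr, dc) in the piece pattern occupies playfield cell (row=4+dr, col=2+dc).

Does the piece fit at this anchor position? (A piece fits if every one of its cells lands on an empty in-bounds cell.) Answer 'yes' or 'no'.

Answer: no

Derivation:
Check each piece cell at anchor (4, 2):
  offset (0,0) -> (4,2): empty -> OK
  offset (1,0) -> (5,2): occupied ('#') -> FAIL
  offset (1,1) -> (5,3): empty -> OK
  offset (2,0) -> (6,2): occupied ('#') -> FAIL
All cells valid: no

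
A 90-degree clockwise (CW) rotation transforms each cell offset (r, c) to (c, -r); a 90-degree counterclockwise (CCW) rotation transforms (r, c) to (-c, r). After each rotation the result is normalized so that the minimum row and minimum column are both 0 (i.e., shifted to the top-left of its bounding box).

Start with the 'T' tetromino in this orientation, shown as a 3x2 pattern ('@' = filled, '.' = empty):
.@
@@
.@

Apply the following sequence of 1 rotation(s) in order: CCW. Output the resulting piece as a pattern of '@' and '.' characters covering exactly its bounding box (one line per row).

Answer: @@@
.@.

Derivation:
Start:
.@
@@
.@
After rotation 1 (CCW):
@@@
.@.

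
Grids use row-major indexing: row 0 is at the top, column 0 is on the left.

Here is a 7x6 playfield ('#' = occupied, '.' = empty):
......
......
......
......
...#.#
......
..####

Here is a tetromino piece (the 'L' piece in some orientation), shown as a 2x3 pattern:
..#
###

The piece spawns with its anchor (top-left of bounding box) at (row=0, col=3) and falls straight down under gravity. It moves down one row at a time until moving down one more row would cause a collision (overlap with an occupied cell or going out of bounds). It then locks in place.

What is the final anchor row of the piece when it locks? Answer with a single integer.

Spawn at (row=0, col=3). Try each row:
  row 0: fits
  row 1: fits
  row 2: fits
  row 3: blocked -> lock at row 2

Answer: 2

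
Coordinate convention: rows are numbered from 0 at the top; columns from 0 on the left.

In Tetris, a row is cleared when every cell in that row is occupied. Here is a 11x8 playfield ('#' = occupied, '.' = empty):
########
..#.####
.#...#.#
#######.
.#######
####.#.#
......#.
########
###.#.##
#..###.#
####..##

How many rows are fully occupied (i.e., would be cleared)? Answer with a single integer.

Answer: 2

Derivation:
Check each row:
  row 0: 0 empty cells -> FULL (clear)
  row 1: 3 empty cells -> not full
  row 2: 5 empty cells -> not full
  row 3: 1 empty cell -> not full
  row 4: 1 empty cell -> not full
  row 5: 2 empty cells -> not full
  row 6: 7 empty cells -> not full
  row 7: 0 empty cells -> FULL (clear)
  row 8: 2 empty cells -> not full
  row 9: 3 empty cells -> not full
  row 10: 2 empty cells -> not full
Total rows cleared: 2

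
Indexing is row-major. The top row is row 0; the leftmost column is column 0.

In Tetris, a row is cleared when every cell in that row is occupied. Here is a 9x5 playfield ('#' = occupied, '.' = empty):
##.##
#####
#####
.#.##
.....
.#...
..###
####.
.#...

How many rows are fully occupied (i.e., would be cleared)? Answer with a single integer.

Check each row:
  row 0: 1 empty cell -> not full
  row 1: 0 empty cells -> FULL (clear)
  row 2: 0 empty cells -> FULL (clear)
  row 3: 2 empty cells -> not full
  row 4: 5 empty cells -> not full
  row 5: 4 empty cells -> not full
  row 6: 2 empty cells -> not full
  row 7: 1 empty cell -> not full
  row 8: 4 empty cells -> not full
Total rows cleared: 2

Answer: 2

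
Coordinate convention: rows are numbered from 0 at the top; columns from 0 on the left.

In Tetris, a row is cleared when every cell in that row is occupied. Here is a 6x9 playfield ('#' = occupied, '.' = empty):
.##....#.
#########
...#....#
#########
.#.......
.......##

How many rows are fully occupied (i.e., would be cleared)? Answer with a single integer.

Check each row:
  row 0: 6 empty cells -> not full
  row 1: 0 empty cells -> FULL (clear)
  row 2: 7 empty cells -> not full
  row 3: 0 empty cells -> FULL (clear)
  row 4: 8 empty cells -> not full
  row 5: 7 empty cells -> not full
Total rows cleared: 2

Answer: 2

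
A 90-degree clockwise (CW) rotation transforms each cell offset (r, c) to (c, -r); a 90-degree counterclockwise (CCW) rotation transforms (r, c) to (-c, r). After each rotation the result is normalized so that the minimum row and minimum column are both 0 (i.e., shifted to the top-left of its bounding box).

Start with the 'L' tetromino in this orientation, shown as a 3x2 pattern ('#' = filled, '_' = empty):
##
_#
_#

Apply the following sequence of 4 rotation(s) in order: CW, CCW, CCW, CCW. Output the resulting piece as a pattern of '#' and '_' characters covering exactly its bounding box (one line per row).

Answer: #_
#_
##

Derivation:
Start:
##
_#
_#
After rotation 1 (CW):
__#
###
After rotation 2 (CCW):
##
_#
_#
After rotation 3 (CCW):
###
#__
After rotation 4 (CCW):
#_
#_
##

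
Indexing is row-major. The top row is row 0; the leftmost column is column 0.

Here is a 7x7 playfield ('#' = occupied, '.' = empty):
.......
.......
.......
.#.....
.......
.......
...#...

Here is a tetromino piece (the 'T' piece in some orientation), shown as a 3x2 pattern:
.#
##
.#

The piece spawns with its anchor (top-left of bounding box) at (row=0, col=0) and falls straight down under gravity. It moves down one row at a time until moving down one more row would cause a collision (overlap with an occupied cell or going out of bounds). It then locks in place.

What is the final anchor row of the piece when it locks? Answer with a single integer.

Answer: 0

Derivation:
Spawn at (row=0, col=0). Try each row:
  row 0: fits
  row 1: blocked -> lock at row 0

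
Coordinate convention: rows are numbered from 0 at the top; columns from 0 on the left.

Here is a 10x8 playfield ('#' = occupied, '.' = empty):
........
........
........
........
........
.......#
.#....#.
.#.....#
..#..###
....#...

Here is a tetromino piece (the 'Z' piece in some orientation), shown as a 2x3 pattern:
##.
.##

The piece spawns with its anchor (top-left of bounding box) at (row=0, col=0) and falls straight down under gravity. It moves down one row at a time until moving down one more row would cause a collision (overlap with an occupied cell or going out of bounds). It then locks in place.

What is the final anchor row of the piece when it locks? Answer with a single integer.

Answer: 4

Derivation:
Spawn at (row=0, col=0). Try each row:
  row 0: fits
  row 1: fits
  row 2: fits
  row 3: fits
  row 4: fits
  row 5: blocked -> lock at row 4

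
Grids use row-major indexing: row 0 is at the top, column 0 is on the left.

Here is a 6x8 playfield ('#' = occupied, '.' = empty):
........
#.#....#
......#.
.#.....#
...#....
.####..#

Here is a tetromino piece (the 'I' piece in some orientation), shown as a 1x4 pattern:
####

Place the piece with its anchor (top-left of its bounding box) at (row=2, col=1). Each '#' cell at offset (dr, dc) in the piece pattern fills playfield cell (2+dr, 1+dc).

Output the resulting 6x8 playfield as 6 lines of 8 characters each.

Answer: ........
#.#....#
.####.#.
.#.....#
...#....
.####..#

Derivation:
Fill (2+0,1+0) = (2,1)
Fill (2+0,1+1) = (2,2)
Fill (2+0,1+2) = (2,3)
Fill (2+0,1+3) = (2,4)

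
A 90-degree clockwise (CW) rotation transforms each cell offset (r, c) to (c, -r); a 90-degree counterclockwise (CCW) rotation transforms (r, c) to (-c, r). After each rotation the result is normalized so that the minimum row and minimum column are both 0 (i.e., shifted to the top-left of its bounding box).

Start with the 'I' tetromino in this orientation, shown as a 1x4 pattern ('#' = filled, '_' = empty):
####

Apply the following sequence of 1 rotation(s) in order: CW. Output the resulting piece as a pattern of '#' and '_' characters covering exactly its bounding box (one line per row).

Start:
####
After rotation 1 (CW):
#
#
#
#

Answer: #
#
#
#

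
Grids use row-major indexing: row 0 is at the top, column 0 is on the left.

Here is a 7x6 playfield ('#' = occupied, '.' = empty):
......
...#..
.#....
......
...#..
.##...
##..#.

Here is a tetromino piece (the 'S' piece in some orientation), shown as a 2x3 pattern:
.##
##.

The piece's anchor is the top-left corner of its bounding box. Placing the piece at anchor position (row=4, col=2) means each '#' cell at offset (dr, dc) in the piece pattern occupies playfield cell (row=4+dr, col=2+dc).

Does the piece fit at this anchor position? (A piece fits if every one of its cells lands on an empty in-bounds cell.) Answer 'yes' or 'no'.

Check each piece cell at anchor (4, 2):
  offset (0,1) -> (4,3): occupied ('#') -> FAIL
  offset (0,2) -> (4,4): empty -> OK
  offset (1,0) -> (5,2): occupied ('#') -> FAIL
  offset (1,1) -> (5,3): empty -> OK
All cells valid: no

Answer: no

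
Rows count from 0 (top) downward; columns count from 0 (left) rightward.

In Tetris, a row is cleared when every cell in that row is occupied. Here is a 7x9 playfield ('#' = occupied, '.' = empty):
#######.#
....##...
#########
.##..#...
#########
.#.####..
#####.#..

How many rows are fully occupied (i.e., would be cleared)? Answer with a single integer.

Answer: 2

Derivation:
Check each row:
  row 0: 1 empty cell -> not full
  row 1: 7 empty cells -> not full
  row 2: 0 empty cells -> FULL (clear)
  row 3: 6 empty cells -> not full
  row 4: 0 empty cells -> FULL (clear)
  row 5: 4 empty cells -> not full
  row 6: 3 empty cells -> not full
Total rows cleared: 2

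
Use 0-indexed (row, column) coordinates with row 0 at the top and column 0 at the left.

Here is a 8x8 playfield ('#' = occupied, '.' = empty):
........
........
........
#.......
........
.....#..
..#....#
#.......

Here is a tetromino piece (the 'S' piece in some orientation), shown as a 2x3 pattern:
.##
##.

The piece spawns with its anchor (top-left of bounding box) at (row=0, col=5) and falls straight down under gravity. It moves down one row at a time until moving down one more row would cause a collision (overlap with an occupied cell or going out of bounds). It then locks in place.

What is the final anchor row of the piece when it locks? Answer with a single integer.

Answer: 3

Derivation:
Spawn at (row=0, col=5). Try each row:
  row 0: fits
  row 1: fits
  row 2: fits
  row 3: fits
  row 4: blocked -> lock at row 3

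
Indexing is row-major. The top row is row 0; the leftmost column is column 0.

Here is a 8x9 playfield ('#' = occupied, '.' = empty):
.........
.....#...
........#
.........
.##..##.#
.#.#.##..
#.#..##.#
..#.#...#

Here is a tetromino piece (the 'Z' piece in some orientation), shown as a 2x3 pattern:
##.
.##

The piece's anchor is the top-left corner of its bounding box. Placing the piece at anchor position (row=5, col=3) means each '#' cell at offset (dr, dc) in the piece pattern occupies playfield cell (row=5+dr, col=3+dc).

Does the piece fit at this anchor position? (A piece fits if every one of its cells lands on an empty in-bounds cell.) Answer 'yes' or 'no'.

Answer: no

Derivation:
Check each piece cell at anchor (5, 3):
  offset (0,0) -> (5,3): occupied ('#') -> FAIL
  offset (0,1) -> (5,4): empty -> OK
  offset (1,1) -> (6,4): empty -> OK
  offset (1,2) -> (6,5): occupied ('#') -> FAIL
All cells valid: no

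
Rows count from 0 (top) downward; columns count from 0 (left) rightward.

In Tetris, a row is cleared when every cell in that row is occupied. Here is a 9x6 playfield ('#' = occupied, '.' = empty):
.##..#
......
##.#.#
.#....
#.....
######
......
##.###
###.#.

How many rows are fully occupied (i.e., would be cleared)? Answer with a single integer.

Answer: 1

Derivation:
Check each row:
  row 0: 3 empty cells -> not full
  row 1: 6 empty cells -> not full
  row 2: 2 empty cells -> not full
  row 3: 5 empty cells -> not full
  row 4: 5 empty cells -> not full
  row 5: 0 empty cells -> FULL (clear)
  row 6: 6 empty cells -> not full
  row 7: 1 empty cell -> not full
  row 8: 2 empty cells -> not full
Total rows cleared: 1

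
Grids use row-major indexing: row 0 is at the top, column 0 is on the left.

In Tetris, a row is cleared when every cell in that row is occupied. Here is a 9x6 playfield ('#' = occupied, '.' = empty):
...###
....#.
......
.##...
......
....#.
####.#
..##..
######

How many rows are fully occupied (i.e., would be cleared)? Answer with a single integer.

Answer: 1

Derivation:
Check each row:
  row 0: 3 empty cells -> not full
  row 1: 5 empty cells -> not full
  row 2: 6 empty cells -> not full
  row 3: 4 empty cells -> not full
  row 4: 6 empty cells -> not full
  row 5: 5 empty cells -> not full
  row 6: 1 empty cell -> not full
  row 7: 4 empty cells -> not full
  row 8: 0 empty cells -> FULL (clear)
Total rows cleared: 1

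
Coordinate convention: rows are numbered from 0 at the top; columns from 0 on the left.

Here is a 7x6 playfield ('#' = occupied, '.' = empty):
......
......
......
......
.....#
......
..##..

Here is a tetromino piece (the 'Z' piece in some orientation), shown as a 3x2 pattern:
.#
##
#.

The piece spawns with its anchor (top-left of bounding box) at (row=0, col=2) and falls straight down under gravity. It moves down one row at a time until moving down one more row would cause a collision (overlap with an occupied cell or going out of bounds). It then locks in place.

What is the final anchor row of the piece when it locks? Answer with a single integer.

Answer: 3

Derivation:
Spawn at (row=0, col=2). Try each row:
  row 0: fits
  row 1: fits
  row 2: fits
  row 3: fits
  row 4: blocked -> lock at row 3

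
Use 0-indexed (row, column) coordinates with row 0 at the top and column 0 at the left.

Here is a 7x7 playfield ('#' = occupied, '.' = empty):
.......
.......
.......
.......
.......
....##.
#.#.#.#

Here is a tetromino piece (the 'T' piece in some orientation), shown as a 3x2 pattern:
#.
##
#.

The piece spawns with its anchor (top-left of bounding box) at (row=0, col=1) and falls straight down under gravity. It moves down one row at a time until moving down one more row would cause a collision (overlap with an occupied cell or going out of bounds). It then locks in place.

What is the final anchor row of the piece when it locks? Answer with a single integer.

Spawn at (row=0, col=1). Try each row:
  row 0: fits
  row 1: fits
  row 2: fits
  row 3: fits
  row 4: fits
  row 5: blocked -> lock at row 4

Answer: 4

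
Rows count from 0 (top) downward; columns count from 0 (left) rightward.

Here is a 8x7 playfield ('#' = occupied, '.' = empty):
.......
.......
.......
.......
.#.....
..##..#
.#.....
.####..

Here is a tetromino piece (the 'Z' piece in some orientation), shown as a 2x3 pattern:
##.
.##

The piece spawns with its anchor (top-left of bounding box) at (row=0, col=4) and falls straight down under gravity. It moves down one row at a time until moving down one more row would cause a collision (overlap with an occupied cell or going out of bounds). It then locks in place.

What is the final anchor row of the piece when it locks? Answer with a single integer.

Spawn at (row=0, col=4). Try each row:
  row 0: fits
  row 1: fits
  row 2: fits
  row 3: fits
  row 4: blocked -> lock at row 3

Answer: 3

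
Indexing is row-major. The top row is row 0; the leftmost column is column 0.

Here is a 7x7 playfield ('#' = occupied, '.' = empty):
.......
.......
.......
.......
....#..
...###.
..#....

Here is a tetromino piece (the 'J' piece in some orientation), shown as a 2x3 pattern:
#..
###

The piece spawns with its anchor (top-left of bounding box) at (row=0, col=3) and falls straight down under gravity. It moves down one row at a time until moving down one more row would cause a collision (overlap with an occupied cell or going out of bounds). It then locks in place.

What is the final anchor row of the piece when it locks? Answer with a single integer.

Spawn at (row=0, col=3). Try each row:
  row 0: fits
  row 1: fits
  row 2: fits
  row 3: blocked -> lock at row 2

Answer: 2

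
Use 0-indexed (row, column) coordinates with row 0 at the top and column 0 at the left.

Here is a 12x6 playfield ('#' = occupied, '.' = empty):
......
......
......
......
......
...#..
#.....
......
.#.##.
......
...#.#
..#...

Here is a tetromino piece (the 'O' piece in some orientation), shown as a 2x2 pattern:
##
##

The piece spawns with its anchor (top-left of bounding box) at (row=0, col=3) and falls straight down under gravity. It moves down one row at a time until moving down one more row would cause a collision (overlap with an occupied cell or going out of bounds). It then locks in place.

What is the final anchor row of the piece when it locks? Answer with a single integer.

Answer: 3

Derivation:
Spawn at (row=0, col=3). Try each row:
  row 0: fits
  row 1: fits
  row 2: fits
  row 3: fits
  row 4: blocked -> lock at row 3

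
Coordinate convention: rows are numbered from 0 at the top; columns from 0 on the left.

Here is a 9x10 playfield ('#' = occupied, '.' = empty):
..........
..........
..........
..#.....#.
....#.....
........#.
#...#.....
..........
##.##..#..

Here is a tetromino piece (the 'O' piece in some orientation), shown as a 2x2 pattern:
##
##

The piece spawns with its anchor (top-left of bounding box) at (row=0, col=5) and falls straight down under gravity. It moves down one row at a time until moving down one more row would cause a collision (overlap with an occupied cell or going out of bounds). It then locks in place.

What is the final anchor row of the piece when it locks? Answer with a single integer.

Spawn at (row=0, col=5). Try each row:
  row 0: fits
  row 1: fits
  row 2: fits
  row 3: fits
  row 4: fits
  row 5: fits
  row 6: fits
  row 7: fits
  row 8: blocked -> lock at row 7

Answer: 7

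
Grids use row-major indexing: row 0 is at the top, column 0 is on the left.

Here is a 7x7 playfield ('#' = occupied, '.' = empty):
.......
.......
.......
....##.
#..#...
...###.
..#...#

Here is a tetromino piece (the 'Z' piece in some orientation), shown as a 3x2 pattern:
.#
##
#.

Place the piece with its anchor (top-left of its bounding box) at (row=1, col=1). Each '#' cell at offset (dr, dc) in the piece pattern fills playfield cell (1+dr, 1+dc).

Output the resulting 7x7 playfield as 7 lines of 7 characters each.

Answer: .......
..#....
.##....
.#..##.
#..#...
...###.
..#...#

Derivation:
Fill (1+0,1+1) = (1,2)
Fill (1+1,1+0) = (2,1)
Fill (1+1,1+1) = (2,2)
Fill (1+2,1+0) = (3,1)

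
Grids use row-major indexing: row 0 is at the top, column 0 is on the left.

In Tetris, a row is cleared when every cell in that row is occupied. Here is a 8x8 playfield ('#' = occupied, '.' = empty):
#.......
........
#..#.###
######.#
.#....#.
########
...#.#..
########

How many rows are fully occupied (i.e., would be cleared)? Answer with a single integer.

Answer: 2

Derivation:
Check each row:
  row 0: 7 empty cells -> not full
  row 1: 8 empty cells -> not full
  row 2: 3 empty cells -> not full
  row 3: 1 empty cell -> not full
  row 4: 6 empty cells -> not full
  row 5: 0 empty cells -> FULL (clear)
  row 6: 6 empty cells -> not full
  row 7: 0 empty cells -> FULL (clear)
Total rows cleared: 2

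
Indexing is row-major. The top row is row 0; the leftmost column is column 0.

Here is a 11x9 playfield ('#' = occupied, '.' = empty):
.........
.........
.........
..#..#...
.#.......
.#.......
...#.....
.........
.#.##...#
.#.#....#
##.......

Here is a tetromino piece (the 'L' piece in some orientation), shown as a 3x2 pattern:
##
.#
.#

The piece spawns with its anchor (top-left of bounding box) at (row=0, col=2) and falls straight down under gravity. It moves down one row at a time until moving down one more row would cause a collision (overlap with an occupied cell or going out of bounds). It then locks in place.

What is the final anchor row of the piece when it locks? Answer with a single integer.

Spawn at (row=0, col=2). Try each row:
  row 0: fits
  row 1: fits
  row 2: fits
  row 3: blocked -> lock at row 2

Answer: 2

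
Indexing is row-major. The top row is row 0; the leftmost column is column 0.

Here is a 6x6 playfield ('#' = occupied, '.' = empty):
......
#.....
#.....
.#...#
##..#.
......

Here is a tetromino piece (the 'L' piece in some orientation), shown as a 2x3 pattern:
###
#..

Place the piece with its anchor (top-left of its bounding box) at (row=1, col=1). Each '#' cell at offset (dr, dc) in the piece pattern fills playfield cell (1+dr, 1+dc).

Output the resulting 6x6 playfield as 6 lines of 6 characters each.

Answer: ......
####..
##....
.#...#
##..#.
......

Derivation:
Fill (1+0,1+0) = (1,1)
Fill (1+0,1+1) = (1,2)
Fill (1+0,1+2) = (1,3)
Fill (1+1,1+0) = (2,1)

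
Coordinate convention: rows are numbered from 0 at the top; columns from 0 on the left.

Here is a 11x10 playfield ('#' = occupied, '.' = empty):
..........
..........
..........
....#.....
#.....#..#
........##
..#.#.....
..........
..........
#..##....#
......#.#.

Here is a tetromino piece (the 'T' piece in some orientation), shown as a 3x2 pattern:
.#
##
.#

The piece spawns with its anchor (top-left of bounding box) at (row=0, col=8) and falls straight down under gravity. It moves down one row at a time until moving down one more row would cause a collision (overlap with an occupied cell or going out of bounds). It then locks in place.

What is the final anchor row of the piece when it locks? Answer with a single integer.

Spawn at (row=0, col=8). Try each row:
  row 0: fits
  row 1: fits
  row 2: blocked -> lock at row 1

Answer: 1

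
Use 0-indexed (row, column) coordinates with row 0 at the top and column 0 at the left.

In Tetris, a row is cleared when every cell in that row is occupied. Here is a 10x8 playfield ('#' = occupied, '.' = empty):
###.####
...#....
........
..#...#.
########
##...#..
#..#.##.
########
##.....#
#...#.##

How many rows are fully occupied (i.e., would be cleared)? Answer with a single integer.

Answer: 2

Derivation:
Check each row:
  row 0: 1 empty cell -> not full
  row 1: 7 empty cells -> not full
  row 2: 8 empty cells -> not full
  row 3: 6 empty cells -> not full
  row 4: 0 empty cells -> FULL (clear)
  row 5: 5 empty cells -> not full
  row 6: 4 empty cells -> not full
  row 7: 0 empty cells -> FULL (clear)
  row 8: 5 empty cells -> not full
  row 9: 4 empty cells -> not full
Total rows cleared: 2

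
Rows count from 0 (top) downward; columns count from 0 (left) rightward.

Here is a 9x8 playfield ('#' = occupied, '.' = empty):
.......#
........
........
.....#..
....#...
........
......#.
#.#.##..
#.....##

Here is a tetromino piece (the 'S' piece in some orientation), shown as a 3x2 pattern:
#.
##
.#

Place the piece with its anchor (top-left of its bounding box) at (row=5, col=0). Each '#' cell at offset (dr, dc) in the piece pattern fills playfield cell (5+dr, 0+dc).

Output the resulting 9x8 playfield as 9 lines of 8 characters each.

Answer: .......#
........
........
.....#..
....#...
#.......
##....#.
###.##..
#.....##

Derivation:
Fill (5+0,0+0) = (5,0)
Fill (5+1,0+0) = (6,0)
Fill (5+1,0+1) = (6,1)
Fill (5+2,0+1) = (7,1)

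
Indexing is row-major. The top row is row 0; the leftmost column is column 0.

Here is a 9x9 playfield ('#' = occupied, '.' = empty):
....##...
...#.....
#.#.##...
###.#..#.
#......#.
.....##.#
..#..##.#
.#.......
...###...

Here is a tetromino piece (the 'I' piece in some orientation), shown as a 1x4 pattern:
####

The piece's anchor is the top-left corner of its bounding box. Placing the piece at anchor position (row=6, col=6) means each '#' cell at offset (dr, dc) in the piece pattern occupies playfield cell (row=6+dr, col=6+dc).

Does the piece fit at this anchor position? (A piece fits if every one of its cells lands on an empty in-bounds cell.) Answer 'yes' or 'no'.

Answer: no

Derivation:
Check each piece cell at anchor (6, 6):
  offset (0,0) -> (6,6): occupied ('#') -> FAIL
  offset (0,1) -> (6,7): empty -> OK
  offset (0,2) -> (6,8): occupied ('#') -> FAIL
  offset (0,3) -> (6,9): out of bounds -> FAIL
All cells valid: no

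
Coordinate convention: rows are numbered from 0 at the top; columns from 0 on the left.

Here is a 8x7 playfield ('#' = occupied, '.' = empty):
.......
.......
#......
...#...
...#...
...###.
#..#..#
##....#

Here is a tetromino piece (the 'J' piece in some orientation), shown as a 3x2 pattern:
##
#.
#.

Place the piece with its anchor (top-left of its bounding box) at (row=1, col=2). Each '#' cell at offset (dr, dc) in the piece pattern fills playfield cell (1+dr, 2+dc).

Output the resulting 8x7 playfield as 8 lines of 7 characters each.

Answer: .......
..##...
#.#....
..##...
...#...
...###.
#..#..#
##....#

Derivation:
Fill (1+0,2+0) = (1,2)
Fill (1+0,2+1) = (1,3)
Fill (1+1,2+0) = (2,2)
Fill (1+2,2+0) = (3,2)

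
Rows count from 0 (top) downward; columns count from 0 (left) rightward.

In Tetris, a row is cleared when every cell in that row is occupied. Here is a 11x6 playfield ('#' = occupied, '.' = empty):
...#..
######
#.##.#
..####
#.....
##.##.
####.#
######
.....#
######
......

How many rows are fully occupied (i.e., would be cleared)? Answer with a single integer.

Answer: 3

Derivation:
Check each row:
  row 0: 5 empty cells -> not full
  row 1: 0 empty cells -> FULL (clear)
  row 2: 2 empty cells -> not full
  row 3: 2 empty cells -> not full
  row 4: 5 empty cells -> not full
  row 5: 2 empty cells -> not full
  row 6: 1 empty cell -> not full
  row 7: 0 empty cells -> FULL (clear)
  row 8: 5 empty cells -> not full
  row 9: 0 empty cells -> FULL (clear)
  row 10: 6 empty cells -> not full
Total rows cleared: 3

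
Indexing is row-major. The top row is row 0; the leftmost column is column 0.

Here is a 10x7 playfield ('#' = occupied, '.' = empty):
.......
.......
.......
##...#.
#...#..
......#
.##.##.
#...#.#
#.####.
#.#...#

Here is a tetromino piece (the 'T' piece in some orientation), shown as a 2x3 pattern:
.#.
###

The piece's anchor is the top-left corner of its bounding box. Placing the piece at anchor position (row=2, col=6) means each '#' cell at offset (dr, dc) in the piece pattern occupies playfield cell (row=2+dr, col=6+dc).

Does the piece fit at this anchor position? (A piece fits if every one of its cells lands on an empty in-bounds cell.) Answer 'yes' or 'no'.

Answer: no

Derivation:
Check each piece cell at anchor (2, 6):
  offset (0,1) -> (2,7): out of bounds -> FAIL
  offset (1,0) -> (3,6): empty -> OK
  offset (1,1) -> (3,7): out of bounds -> FAIL
  offset (1,2) -> (3,8): out of bounds -> FAIL
All cells valid: no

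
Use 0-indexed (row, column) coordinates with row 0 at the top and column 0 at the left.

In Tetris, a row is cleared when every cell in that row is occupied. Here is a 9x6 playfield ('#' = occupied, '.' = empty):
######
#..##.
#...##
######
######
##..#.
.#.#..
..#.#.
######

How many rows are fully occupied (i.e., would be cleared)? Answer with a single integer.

Check each row:
  row 0: 0 empty cells -> FULL (clear)
  row 1: 3 empty cells -> not full
  row 2: 3 empty cells -> not full
  row 3: 0 empty cells -> FULL (clear)
  row 4: 0 empty cells -> FULL (clear)
  row 5: 3 empty cells -> not full
  row 6: 4 empty cells -> not full
  row 7: 4 empty cells -> not full
  row 8: 0 empty cells -> FULL (clear)
Total rows cleared: 4

Answer: 4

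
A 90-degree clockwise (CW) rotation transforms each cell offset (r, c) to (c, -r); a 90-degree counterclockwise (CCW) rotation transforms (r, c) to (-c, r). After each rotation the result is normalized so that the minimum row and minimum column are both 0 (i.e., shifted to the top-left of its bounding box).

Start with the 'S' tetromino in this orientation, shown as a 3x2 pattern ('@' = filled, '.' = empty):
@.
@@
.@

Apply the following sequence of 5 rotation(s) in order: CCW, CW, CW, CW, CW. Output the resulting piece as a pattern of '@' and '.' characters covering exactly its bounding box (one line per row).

Start:
@.
@@
.@
After rotation 1 (CCW):
.@@
@@.
After rotation 2 (CW):
@.
@@
.@
After rotation 3 (CW):
.@@
@@.
After rotation 4 (CW):
@.
@@
.@
After rotation 5 (CW):
.@@
@@.

Answer: .@@
@@.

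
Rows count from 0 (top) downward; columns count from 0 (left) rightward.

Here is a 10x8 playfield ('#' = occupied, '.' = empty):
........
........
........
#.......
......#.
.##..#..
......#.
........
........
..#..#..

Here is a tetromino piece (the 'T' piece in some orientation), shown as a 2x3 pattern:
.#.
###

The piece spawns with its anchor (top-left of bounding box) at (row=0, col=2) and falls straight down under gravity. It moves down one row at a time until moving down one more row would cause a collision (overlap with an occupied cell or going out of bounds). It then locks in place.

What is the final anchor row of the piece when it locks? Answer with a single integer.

Spawn at (row=0, col=2). Try each row:
  row 0: fits
  row 1: fits
  row 2: fits
  row 3: fits
  row 4: blocked -> lock at row 3

Answer: 3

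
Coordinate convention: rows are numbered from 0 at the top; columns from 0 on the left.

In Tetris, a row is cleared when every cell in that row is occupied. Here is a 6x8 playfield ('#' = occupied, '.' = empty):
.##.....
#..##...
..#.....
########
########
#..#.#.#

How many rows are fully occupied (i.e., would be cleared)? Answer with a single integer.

Check each row:
  row 0: 6 empty cells -> not full
  row 1: 5 empty cells -> not full
  row 2: 7 empty cells -> not full
  row 3: 0 empty cells -> FULL (clear)
  row 4: 0 empty cells -> FULL (clear)
  row 5: 4 empty cells -> not full
Total rows cleared: 2

Answer: 2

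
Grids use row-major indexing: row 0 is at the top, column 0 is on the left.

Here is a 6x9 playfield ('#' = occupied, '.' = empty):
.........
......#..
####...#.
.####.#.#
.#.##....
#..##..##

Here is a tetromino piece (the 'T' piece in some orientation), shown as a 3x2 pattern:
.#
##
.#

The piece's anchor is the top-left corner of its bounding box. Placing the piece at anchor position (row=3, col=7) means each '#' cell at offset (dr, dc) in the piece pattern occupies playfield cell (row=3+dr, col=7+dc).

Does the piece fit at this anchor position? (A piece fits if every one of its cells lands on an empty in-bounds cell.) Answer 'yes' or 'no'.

Answer: no

Derivation:
Check each piece cell at anchor (3, 7):
  offset (0,1) -> (3,8): occupied ('#') -> FAIL
  offset (1,0) -> (4,7): empty -> OK
  offset (1,1) -> (4,8): empty -> OK
  offset (2,1) -> (5,8): occupied ('#') -> FAIL
All cells valid: no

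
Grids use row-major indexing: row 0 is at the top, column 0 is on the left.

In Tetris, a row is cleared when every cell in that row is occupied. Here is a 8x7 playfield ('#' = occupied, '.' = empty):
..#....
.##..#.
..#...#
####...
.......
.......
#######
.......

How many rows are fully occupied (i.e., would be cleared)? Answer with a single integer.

Check each row:
  row 0: 6 empty cells -> not full
  row 1: 4 empty cells -> not full
  row 2: 5 empty cells -> not full
  row 3: 3 empty cells -> not full
  row 4: 7 empty cells -> not full
  row 5: 7 empty cells -> not full
  row 6: 0 empty cells -> FULL (clear)
  row 7: 7 empty cells -> not full
Total rows cleared: 1

Answer: 1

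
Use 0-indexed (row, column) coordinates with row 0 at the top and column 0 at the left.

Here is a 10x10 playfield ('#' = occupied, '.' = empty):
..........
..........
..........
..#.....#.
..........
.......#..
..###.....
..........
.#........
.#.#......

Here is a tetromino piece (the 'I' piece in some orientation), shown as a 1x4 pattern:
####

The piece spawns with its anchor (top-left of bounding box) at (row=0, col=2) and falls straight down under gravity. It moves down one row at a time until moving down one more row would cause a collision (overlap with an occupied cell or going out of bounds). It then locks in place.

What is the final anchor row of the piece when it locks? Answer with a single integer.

Answer: 2

Derivation:
Spawn at (row=0, col=2). Try each row:
  row 0: fits
  row 1: fits
  row 2: fits
  row 3: blocked -> lock at row 2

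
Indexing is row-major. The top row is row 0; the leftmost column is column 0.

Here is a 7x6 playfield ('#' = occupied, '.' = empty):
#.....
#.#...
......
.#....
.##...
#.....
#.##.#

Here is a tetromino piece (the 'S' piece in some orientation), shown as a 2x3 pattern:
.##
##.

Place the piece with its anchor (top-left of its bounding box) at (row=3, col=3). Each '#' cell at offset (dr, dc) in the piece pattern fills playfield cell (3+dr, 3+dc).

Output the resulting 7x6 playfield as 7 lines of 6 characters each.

Answer: #.....
#.#...
......
.#..##
.####.
#.....
#.##.#

Derivation:
Fill (3+0,3+1) = (3,4)
Fill (3+0,3+2) = (3,5)
Fill (3+1,3+0) = (4,3)
Fill (3+1,3+1) = (4,4)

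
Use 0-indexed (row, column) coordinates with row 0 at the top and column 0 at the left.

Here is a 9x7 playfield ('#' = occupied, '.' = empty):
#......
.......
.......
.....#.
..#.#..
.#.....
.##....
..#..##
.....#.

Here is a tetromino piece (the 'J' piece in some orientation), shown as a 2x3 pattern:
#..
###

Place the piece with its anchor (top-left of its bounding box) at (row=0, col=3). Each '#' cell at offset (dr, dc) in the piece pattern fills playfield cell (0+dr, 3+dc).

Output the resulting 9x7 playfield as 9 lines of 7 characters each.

Fill (0+0,3+0) = (0,3)
Fill (0+1,3+0) = (1,3)
Fill (0+1,3+1) = (1,4)
Fill (0+1,3+2) = (1,5)

Answer: #..#...
...###.
.......
.....#.
..#.#..
.#.....
.##....
..#..##
.....#.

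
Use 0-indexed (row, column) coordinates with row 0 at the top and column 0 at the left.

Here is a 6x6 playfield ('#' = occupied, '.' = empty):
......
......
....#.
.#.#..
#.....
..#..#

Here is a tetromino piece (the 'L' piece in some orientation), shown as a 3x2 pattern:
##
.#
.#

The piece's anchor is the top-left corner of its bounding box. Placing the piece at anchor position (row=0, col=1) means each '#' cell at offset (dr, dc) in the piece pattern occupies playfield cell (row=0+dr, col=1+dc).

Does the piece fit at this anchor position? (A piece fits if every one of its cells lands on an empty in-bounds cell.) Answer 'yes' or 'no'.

Answer: yes

Derivation:
Check each piece cell at anchor (0, 1):
  offset (0,0) -> (0,1): empty -> OK
  offset (0,1) -> (0,2): empty -> OK
  offset (1,1) -> (1,2): empty -> OK
  offset (2,1) -> (2,2): empty -> OK
All cells valid: yes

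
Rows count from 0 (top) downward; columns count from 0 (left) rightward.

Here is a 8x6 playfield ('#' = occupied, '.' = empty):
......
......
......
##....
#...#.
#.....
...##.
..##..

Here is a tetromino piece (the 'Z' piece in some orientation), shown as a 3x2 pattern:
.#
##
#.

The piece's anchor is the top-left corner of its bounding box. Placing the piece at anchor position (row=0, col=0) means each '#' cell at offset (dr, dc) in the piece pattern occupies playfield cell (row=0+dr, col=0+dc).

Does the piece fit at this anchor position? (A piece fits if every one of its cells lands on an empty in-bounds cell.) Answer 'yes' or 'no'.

Answer: yes

Derivation:
Check each piece cell at anchor (0, 0):
  offset (0,1) -> (0,1): empty -> OK
  offset (1,0) -> (1,0): empty -> OK
  offset (1,1) -> (1,1): empty -> OK
  offset (2,0) -> (2,0): empty -> OK
All cells valid: yes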